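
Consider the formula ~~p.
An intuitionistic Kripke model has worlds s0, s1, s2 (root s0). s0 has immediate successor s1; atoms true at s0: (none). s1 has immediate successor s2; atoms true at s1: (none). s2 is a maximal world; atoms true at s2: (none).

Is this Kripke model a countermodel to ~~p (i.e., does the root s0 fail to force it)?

s0 ||-/- ~~p since s0 is accessible from s0 and s0 ||- ~p.
s0 ||- ~p: no world accessible from s0 forces p.
So the root s0 does not force ~~p; the model is a countermodel.

Yes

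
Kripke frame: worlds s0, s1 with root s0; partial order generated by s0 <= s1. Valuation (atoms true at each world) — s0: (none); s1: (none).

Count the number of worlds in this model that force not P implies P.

s0: does not force it — s0 does not force not P implies P: already at s0 itself, s0 forces not P but s0 does not force P.
s1: does not force it — s1 does not force not P implies P: already at s1 itself, s1 forces not P but s1 does not force P.
Worlds forcing the formula: { }.

0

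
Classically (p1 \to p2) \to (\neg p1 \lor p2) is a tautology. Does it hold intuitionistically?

No

This is the material-implication-as-disjunction principle, which is not intuitionistically valid.
A Kripke countermodel: worlds 0, 1; order generated by 0 \le 1; atoms true at each world — 0:{}; 1:{p1,p2}.
0 \nVdash (p1 \to p2) \to (\neg p1 \lor p2): already at 0 itself, 0 \Vdash p1 \to p2 but 0 \nVdash \neg p1 \lor p2.
0 \nVdash \neg p1 \lor p2: neither disjunct is forced at 0.
0 \nVdash \neg p1 since 1 is accessible from 0 and 1 \Vdash p1.
So the root 0 does not force the formula.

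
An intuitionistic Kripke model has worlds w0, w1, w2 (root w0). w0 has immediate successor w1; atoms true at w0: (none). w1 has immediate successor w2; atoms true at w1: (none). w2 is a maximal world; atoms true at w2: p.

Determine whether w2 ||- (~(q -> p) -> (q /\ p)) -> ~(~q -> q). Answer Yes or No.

Yes

w2 ||- (~(q -> p) -> (q /\ p)) -> ~(~q -> q): every world accessible from w2 that forces ~(q -> p) -> (q /\ p) (namely w2) also forces ~(~q -> q).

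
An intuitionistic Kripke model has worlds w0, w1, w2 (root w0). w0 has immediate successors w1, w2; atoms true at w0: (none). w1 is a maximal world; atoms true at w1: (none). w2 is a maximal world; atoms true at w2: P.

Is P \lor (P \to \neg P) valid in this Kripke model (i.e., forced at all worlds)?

No

Not every world: w0 \nVdash P \lor (P \to \neg P).
w0 \nVdash P \lor (P \to \neg P): neither disjunct is forced at w0.
w0 lacks atom P, so w0 \nVdash P.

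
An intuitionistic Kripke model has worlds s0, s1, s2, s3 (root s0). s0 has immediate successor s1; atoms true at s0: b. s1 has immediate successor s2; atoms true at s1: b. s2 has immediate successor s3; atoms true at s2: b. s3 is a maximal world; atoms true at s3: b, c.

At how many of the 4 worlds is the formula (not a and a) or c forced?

s0: does not force it — s0 does not force (not a and a) or c: neither disjunct is forced at s0.
s1: does not force it — s1 does not force (not a and a) or c: neither disjunct is forced at s1.
s2: does not force it — s2 does not force (not a and a) or c: neither disjunct is forced at s2.
s3: forces it.
Worlds forcing the formula: {s3}.

1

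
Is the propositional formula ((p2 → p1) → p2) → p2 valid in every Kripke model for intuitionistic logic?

No

This is Peirce's law, which is not intuitionistically valid.
A Kripke countermodel: worlds u0, u1; order generated by u0 ≤ u1; atoms true at each world — u0:{}; u1:{p2}.
u0 ⊮ ((p2 → p1) → p2) → p2: already at u0 itself, u0 ⊩ (p2 → p1) → p2 but u0 ⊮ p2.
u0 lacks atom p2, so u0 ⊮ p2.
So the root u0 does not force the formula.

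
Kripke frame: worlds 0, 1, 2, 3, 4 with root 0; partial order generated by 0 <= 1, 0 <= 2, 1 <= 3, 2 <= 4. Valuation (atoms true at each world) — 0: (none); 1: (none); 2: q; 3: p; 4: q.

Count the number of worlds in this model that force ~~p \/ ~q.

0: does not force it — 0 ||-/- ~~p \/ ~q: neither disjunct is forced at 0.
1: forces it.
2: does not force it — 2 ||-/- ~~p \/ ~q: neither disjunct is forced at 2.
3: forces it.
4: does not force it — 4 ||-/- ~~p \/ ~q: neither disjunct is forced at 4.
Worlds forcing the formula: {1, 3}.

2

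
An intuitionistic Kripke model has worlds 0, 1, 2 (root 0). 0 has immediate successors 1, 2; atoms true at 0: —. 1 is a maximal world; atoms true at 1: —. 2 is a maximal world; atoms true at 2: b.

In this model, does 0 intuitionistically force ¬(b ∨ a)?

0 ⊮ ¬(b ∨ a) since 2 is accessible from 0 and 2 ⊩ b ∨ a.
2 ⊩ b ∨ a via the disjunct b.

No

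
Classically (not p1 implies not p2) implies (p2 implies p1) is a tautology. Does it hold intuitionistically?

No

This is the converse of contraposition, which is not intuitionistically valid.
A Kripke countermodel: worlds u0, u1; order generated by u0 <= u1; atoms true at each world — u0:{p2}; u1:{p1,p2}.
u0 does not force (not p1 implies not p2) implies (p2 implies p1): already at u0 itself, u0 forces not p1 implies not p2 but u0 does not force p2 implies p1.
u0 does not force p2 implies p1: already at u0 itself, u0 forces p2 but u0 does not force p1.
u0 lacks atom p1, so u0 does not force p1.
So the root u0 does not force the formula.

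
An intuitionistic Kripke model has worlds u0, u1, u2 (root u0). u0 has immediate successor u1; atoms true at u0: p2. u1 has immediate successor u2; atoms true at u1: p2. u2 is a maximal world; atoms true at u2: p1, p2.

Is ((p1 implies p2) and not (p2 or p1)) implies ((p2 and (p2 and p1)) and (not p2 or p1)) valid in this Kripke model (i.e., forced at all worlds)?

Yes

u0 forces ((p1 implies p2) and not (p2 or p1)) implies ((p2 and (p2 and p1)) and (not p2 or p1)) vacuously: no world accessible from u0 forces the antecedent (p1 implies p2) and not (p2 or p1).
Since the root u0 forces ((p1 implies p2) and not (p2 or p1)) implies ((p2 and (p2 and p1)) and (not p2 or p1)) and forcing is persistent (monotone upward), every world forces it.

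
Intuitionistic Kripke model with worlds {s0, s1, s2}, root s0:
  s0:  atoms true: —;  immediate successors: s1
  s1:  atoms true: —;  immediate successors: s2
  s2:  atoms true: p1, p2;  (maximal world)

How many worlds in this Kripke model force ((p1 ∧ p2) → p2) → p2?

1

s0: does not force it — s0 ⊮ ((p1 ∧ p2) → p2) → p2: already at s0 itself, s0 ⊩ (p1 ∧ p2) → p2 but s0 ⊮ p2.
s1: does not force it.
s2: forces it.
Worlds forcing the formula: {s2}.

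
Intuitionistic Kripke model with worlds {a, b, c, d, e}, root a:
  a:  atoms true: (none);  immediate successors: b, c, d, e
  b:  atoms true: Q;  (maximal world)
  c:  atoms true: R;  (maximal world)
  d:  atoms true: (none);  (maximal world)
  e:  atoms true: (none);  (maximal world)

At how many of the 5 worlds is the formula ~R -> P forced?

a: does not force it — a ||-/- ~R -> P: at the accessible world b, b ||- ~R but b ||-/- P.
b: does not force it.
c: forces it.
d: does not force it.
e: does not force it.
Worlds forcing the formula: {c}.

1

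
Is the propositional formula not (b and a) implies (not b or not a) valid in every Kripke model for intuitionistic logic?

This is the constructively invalid direction of De Morgan's law for conjunction, which is not intuitionistically valid.
A Kripke countermodel: worlds u, v, w; order generated by u <= v, u <= w; atoms true at each world — u:{}; v:{b}; w:{a}.
u does not force not (b and a) implies (not b or not a): already at u itself, u forces not (b and a) but u does not force not b or not a.
u does not force not b or not a: neither disjunct is forced at u.
u does not force not b since v is accessible from u and v forces b.
So the root u does not force the formula.

No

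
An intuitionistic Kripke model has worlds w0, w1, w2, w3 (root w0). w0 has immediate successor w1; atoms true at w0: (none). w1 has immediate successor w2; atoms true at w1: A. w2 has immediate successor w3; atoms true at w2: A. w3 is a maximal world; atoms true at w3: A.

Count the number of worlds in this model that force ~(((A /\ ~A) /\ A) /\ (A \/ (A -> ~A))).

4

w0: forces it.
w1: forces it.
w2: forces it.
w3: forces it.
Worlds forcing the formula: {w0, w1, w2, w3}.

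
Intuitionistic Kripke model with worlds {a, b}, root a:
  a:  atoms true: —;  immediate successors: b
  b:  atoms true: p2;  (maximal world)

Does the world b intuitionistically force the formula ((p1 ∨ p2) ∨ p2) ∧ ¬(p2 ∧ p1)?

Yes

b ⊩ ((p1 ∨ p2) ∨ p2) ∧ ¬(p2 ∧ p1) since b forces both conjuncts.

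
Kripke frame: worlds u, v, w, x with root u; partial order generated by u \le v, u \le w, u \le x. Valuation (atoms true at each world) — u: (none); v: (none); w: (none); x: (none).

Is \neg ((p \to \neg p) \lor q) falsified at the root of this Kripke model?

u \nVdash \neg ((p \to \neg p) \lor q) since u is accessible from u and u \Vdash (p \to \neg p) \lor q.
u \Vdash (p \to \neg p) \lor q via the disjunct p \to \neg p.
So the root u does not force \neg ((p \to \neg p) \lor q); the model is a countermodel.

Yes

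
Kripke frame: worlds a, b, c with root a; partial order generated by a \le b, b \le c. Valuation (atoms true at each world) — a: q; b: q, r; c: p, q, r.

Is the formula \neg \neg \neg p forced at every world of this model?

Not every world: a \nVdash \neg \neg \neg p.
a \nVdash \neg \neg \neg p since a is accessible from a and a \Vdash \neg \neg p.
a \Vdash \neg \neg p: no world accessible from a forces \neg p.

No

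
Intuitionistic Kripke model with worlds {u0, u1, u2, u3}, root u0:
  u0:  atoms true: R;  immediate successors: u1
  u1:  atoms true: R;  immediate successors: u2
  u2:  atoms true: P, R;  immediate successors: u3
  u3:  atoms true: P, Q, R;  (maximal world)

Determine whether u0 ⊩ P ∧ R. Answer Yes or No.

No

u0 ⊮ P ∧ R since u0 fails P.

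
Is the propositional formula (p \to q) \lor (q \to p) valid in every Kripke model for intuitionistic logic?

No

This is the Gödel–Dummett linearity axiom, which is not intuitionistically valid.
A Kripke countermodel: worlds 0, 1, 2; order generated by 0 \le 1, 0 \le 2; atoms true at each world — 0:{}; 1:{p}; 2:{q}.
0 \nVdash (p \to q) \lor (q \to p): neither disjunct is forced at 0.
0 \nVdash p \to q: at the accessible world 1, 1 \Vdash p but 1 \nVdash q.
1 lacks atom q, so 1 \nVdash q.
So the root 0 does not force the formula.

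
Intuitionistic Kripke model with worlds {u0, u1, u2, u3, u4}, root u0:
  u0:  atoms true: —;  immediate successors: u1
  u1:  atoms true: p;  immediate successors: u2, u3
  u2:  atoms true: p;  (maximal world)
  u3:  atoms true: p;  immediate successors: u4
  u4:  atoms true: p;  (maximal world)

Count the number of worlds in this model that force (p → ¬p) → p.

5

u0: forces it.
u1: forces it.
u2: forces it.
u3: forces it.
u4: forces it.
Worlds forcing the formula: {u0, u1, u2, u3, u4}.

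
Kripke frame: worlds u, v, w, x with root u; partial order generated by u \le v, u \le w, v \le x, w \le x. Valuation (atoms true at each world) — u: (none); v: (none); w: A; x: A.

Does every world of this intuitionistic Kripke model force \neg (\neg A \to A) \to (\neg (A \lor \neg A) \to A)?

u \Vdash \neg (\neg A \to A) \to (\neg (A \lor \neg A) \to A) vacuously: no world accessible from u forces the antecedent \neg (\neg A \to A).
Since the root u forces \neg (\neg A \to A) \to (\neg (A \lor \neg A) \to A) and forcing is persistent (monotone upward), every world forces it.

Yes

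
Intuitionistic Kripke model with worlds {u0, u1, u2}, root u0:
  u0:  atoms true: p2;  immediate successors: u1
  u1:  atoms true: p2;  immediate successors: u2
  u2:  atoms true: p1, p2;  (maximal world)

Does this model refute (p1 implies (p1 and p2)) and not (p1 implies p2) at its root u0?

Yes

u0 does not force (p1 implies (p1 and p2)) and not (p1 implies p2) since u0 fails not (p1 implies p2).
So the root u0 does not force (p1 implies (p1 and p2)) and not (p1 implies p2); the model is a countermodel.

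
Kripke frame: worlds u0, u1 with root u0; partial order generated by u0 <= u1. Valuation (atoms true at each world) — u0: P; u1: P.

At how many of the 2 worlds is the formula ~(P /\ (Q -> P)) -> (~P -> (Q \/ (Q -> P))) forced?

u0: forces it.
u1: forces it.
Worlds forcing the formula: {u0, u1}.

2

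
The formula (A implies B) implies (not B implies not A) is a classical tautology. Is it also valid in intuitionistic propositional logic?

Yes

This is the forward direction of contraposition, which is intuitionistically derivable.
Assume A implies B and not B. If A held then B would follow, contradicting not B; so not A.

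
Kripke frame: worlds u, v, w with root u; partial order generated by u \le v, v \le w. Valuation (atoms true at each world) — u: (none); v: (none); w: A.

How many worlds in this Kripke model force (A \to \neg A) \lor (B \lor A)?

1

u: does not force it — u \nVdash (A \to \neg A) \lor (B \lor A): neither disjunct is forced at u.
v: does not force it.
w: forces it.
Worlds forcing the formula: {w}.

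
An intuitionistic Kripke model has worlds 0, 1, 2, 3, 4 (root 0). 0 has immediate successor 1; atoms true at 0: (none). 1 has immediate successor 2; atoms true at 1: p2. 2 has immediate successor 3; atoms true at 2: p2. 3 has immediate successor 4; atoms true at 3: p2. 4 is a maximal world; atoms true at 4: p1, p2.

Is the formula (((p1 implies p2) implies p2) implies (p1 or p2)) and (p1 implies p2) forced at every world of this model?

0 forces (((p1 implies p2) implies p2) implies (p1 or p2)) and (p1 implies p2) since 0 forces both conjuncts.
Since the root 0 forces (((p1 implies p2) implies p2) implies (p1 or p2)) and (p1 implies p2) and forcing is persistent (monotone upward), every world forces it.

Yes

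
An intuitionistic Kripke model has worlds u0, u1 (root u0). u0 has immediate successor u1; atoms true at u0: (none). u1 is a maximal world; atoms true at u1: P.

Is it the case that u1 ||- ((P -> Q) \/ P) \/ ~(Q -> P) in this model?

Yes

u1 ||- ((P -> Q) \/ P) \/ ~(Q -> P) via the disjunct (P -> Q) \/ P.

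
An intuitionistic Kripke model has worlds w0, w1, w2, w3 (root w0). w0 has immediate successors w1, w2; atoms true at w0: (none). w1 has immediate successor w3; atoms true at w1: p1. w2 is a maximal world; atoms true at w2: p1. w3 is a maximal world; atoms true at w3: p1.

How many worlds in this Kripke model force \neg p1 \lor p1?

w0: does not force it — w0 \nVdash \neg p1 \lor p1: neither disjunct is forced at w0.
w1: forces it.
w2: forces it.
w3: forces it.
Worlds forcing the formula: {w1, w2, w3}.

3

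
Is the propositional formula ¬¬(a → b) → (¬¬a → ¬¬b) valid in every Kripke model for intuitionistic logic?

This is the distribution of double negation over implication, which is intuitionistically derivable.
Assume ¬¬(a → b) and ¬¬a; suppose ¬b. Then a → b would give ¬a (by contraposition), contradicting ¬¬a; so ¬(a → b), contradicting ¬¬(a → b). Hence ¬¬b.

Yes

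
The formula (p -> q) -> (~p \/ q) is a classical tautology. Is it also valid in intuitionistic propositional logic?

This is the material-implication-as-disjunction principle, which is not intuitionistically valid.
A Kripke countermodel: worlds u, v; order generated by u <= v; atoms true at each world — u:{}; v:{p,q}.
u ||-/- (p -> q) -> (~p \/ q): already at u itself, u ||- p -> q but u ||-/- ~p \/ q.
u ||-/- ~p \/ q: neither disjunct is forced at u.
u ||-/- ~p since v is accessible from u and v ||- p.
So the root u does not force the formula.

No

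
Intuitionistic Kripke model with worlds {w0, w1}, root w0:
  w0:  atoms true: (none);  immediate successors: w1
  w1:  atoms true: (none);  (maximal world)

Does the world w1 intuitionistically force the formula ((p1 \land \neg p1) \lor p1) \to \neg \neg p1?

Yes

w1 \Vdash ((p1 \land \neg p1) \lor p1) \to \neg \neg p1 vacuously: no world accessible from w1 forces the antecedent (p1 \land \neg p1) \lor p1.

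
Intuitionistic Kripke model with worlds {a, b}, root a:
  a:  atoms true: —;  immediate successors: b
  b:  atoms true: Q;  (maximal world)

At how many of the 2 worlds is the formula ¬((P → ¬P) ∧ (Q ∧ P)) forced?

a: forces it.
b: forces it.
Worlds forcing the formula: {a, b}.

2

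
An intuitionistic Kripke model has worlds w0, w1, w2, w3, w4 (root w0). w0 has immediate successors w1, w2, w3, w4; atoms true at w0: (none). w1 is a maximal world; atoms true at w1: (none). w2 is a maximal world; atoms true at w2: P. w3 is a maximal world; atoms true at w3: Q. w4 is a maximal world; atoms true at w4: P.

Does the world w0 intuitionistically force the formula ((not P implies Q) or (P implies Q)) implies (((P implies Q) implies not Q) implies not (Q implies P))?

w0 does not force ((not P implies Q) or (P implies Q)) implies (((P implies Q) implies not Q) implies not (Q implies P)): at the accessible world w1, w1 forces (not P implies Q) or (P implies Q) but w1 does not force ((P implies Q) implies not Q) implies not (Q implies P).
w1 does not force ((P implies Q) implies not Q) implies not (Q implies P): already at w1 itself, w1 forces (P implies Q) implies not Q but w1 does not force not (Q implies P).
w1 does not force not (Q implies P) since w1 is accessible from w1 and w1 forces Q implies P.
w1 forces Q implies P vacuously: no world accessible from w1 forces the antecedent Q.

No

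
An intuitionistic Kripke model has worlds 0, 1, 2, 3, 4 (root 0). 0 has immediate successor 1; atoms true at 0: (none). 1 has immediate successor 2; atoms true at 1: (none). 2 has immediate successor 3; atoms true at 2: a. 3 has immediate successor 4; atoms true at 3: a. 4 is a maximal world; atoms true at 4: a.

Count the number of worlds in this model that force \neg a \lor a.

3

0: does not force it — 0 \nVdash \neg a \lor a: neither disjunct is forced at 0.
1: does not force it — 1 \nVdash \neg a \lor a: neither disjunct is forced at 1.
2: forces it.
3: forces it.
4: forces it.
Worlds forcing the formula: {2, 3, 4}.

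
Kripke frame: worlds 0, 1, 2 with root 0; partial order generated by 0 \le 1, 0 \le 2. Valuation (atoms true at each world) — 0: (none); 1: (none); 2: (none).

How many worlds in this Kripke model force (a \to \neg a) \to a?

0: does not force it — 0 \nVdash (a \to \neg a) \to a: already at 0 itself, 0 \Vdash a \to \neg a but 0 \nVdash a.
1: does not force it.
2: does not force it.
Worlds forcing the formula: { }.

0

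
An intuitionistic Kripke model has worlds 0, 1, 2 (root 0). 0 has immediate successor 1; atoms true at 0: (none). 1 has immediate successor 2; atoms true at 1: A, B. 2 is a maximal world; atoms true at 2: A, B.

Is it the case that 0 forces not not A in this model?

0 forces not not A: no world accessible from 0 forces not A.

Yes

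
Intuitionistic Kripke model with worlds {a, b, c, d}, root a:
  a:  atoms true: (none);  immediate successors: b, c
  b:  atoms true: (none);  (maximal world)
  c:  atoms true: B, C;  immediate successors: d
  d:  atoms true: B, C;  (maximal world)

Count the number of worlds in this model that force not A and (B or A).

2

a: does not force it — a does not force not A and (B or A) since a fails B or A.
b: does not force it — b does not force not A and (B or A) since b fails B or A.
c: forces it.
d: forces it.
Worlds forcing the formula: {c, d}.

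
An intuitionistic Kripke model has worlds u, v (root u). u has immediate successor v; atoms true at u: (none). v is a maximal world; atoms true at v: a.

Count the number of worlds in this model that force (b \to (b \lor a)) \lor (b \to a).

u: forces it.
v: forces it.
Worlds forcing the formula: {u, v}.

2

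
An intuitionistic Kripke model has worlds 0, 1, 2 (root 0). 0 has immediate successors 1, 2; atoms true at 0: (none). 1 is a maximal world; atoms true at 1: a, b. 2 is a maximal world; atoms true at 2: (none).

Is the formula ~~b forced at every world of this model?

Not every world: 0 ||-/- ~~b.
0 ||-/- ~~b since 2 is accessible from 0 and 2 ||- ~b.
2 ||- ~b: no world accessible from 2 forces b.

No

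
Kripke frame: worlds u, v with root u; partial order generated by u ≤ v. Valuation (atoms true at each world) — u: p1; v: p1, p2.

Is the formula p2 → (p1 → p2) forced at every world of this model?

u ⊩ p2 → (p1 → p2): every world accessible from u that forces p2 (namely v) also forces p1 → p2.
Since the root u forces p2 → (p1 → p2) and forcing is persistent (monotone upward), every world forces it.

Yes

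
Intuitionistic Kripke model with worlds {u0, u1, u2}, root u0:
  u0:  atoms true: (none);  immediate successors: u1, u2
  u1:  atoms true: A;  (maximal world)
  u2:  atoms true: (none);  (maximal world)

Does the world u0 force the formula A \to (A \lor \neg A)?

u0 \Vdash A \to (A \lor \neg A): every world accessible from u0 that forces A (namely u1) also forces A \lor \neg A.

Yes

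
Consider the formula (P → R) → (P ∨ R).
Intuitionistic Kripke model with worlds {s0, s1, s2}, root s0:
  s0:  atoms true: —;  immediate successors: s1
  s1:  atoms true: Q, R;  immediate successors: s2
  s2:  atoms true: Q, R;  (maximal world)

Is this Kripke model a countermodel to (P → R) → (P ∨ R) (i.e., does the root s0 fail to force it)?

s0 ⊮ (P → R) → (P ∨ R): already at s0 itself, s0 ⊩ P → R but s0 ⊮ P ∨ R.
s0 ⊮ P ∨ R: neither disjunct is forced at s0.
s0 lacks atom P, so s0 ⊮ P.
So the root s0 does not force (P → R) → (P ∨ R); the model is a countermodel.

Yes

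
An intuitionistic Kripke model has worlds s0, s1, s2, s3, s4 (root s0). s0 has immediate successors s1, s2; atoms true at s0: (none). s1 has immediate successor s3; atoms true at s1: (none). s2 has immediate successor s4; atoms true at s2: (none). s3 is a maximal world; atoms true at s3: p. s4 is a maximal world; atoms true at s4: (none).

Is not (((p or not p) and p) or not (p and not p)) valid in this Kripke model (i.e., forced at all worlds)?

No

Not every world: s0 does not force not (((p or not p) and p) or not (p and not p)).
s0 does not force not (((p or not p) and p) or not (p and not p)) since s0 is accessible from s0 and s0 forces ((p or not p) and p) or not (p and not p).
s0 forces ((p or not p) and p) or not (p and not p) via the disjunct not (p and not p).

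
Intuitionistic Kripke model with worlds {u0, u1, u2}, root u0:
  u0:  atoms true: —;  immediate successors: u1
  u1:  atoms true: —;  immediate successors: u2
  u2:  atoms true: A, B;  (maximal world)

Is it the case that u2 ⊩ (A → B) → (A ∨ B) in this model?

Yes

u2 ⊩ (A → B) → (A ∨ B): every world accessible from u2 that forces A → B (namely u2) also forces A ∨ B.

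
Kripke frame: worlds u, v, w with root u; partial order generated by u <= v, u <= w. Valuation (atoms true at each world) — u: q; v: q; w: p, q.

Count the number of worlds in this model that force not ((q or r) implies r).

3

u: forces it.
v: forces it.
w: forces it.
Worlds forcing the formula: {u, v, w}.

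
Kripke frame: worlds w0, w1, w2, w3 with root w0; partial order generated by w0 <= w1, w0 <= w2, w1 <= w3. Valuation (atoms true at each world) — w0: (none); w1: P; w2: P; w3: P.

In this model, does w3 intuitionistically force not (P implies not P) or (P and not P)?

Yes

w3 forces not (P implies not P) or (P and not P) via the disjunct not (P implies not P).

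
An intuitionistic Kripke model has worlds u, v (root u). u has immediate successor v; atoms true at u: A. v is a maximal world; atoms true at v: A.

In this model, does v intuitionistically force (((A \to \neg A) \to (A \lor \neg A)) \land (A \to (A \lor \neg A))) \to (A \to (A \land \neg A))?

No

v \nVdash (((A \to \neg A) \to (A \lor \neg A)) \land (A \to (A \lor \neg A))) \to (A \to (A \land \neg A)): already at v itself, v \Vdash ((A \to \neg A) \to (A \lor \neg A)) \land (A \to (A \lor \neg A)) but v \nVdash A \to (A \land \neg A).
v \nVdash A \to (A \land \neg A): already at v itself, v \Vdash A but v \nVdash A \land \neg A.
v \nVdash A \land \neg A since v fails \neg A.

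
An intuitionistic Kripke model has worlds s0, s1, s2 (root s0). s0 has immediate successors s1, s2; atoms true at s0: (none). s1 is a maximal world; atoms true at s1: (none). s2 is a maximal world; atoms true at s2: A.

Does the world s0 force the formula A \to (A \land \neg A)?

s0 \nVdash A \to (A \land \neg A): at the accessible world s2, s2 \Vdash A but s2 \nVdash A \land \neg A.
s2 \nVdash A \land \neg A since s2 fails \neg A.

No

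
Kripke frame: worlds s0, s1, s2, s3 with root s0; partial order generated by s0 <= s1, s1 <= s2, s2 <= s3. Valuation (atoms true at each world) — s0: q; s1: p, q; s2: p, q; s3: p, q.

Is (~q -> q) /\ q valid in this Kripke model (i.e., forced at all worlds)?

Yes

s0 ||- (~q -> q) /\ q since s0 forces both conjuncts.
Since the root s0 forces (~q -> q) /\ q and forcing is persistent (monotone upward), every world forces it.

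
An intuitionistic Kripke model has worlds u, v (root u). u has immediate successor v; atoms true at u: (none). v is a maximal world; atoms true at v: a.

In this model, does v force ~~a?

v ||- ~~a: no world accessible from v forces ~a.

Yes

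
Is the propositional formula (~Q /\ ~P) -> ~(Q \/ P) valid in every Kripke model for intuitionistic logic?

This is a constructively valid De Morgan direction (conjunction of negations to negated disjunction), which is intuitionistically derivable.
If both ~Q and ~P hold at a world, no accessible world forces Q or forces P, so none forces Q \/ P.

Yes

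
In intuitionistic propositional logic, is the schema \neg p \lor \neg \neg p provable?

No

This is the weak law of excluded middle, which is not intuitionistically valid.
A Kripke countermodel: worlds u0, u1, u2; order generated by u0 \le u1, u0 \le u2; atoms true at each world — u0:{}; u1:{p}; u2:{}.
u0 \nVdash \neg p \lor \neg \neg p: neither disjunct is forced at u0.
u0 \nVdash \neg p since u1 is accessible from u0 and u1 \Vdash p.
So the root u0 does not force the formula.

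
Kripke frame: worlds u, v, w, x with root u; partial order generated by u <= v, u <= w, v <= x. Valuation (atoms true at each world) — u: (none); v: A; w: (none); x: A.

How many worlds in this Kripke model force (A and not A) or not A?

1

u: does not force it — u does not force (A and not A) or not A: neither disjunct is forced at u.
v: does not force it.
w: forces it.
x: does not force it.
Worlds forcing the formula: {w}.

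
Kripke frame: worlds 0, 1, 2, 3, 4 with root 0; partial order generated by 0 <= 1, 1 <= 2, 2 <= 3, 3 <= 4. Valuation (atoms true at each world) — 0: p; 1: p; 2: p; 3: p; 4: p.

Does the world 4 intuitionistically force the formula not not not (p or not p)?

4 does not force not not not (p or not p) since 4 is accessible from 4 and 4 forces not not (p or not p).
4 forces not not (p or not p): no world accessible from 4 forces not (p or not p).

No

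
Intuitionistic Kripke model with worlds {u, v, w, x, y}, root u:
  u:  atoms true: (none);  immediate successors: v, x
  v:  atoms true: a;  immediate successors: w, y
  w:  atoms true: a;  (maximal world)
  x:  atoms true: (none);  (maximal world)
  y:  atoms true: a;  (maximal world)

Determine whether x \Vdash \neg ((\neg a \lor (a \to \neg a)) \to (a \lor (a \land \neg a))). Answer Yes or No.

x \Vdash \neg ((\neg a \lor (a \to \neg a)) \to (a \lor (a \land \neg a))): no world accessible from x forces (\neg a \lor (a \to \neg a)) \to (a \lor (a \land \neg a)).

Yes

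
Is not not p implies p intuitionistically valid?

This is double-negation elimination, which is not intuitionistically valid.
A Kripke countermodel: worlds u0, u1; order generated by u0 <= u1; atoms true at each world — u0:{}; u1:{p}.
u0 does not force not not p implies p: already at u0 itself, u0 forces not not p but u0 does not force p.
u0 lacks atom p, so u0 does not force p.
So the root u0 does not force the formula.

No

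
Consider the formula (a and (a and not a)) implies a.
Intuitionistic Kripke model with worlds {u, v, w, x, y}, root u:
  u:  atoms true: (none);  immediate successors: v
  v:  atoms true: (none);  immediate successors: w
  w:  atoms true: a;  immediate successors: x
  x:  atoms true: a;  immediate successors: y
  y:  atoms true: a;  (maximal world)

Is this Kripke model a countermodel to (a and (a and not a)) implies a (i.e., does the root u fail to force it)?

No

u forces (a and (a and not a)) implies a vacuously: no world accessible from u forces the antecedent a and (a and not a).
So the root u forces (a and (a and not a)) implies a; the model is not a countermodel.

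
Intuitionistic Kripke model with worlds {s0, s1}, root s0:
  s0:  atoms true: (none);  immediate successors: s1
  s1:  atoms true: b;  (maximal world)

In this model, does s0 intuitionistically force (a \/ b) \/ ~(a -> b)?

s0 ||-/- (a \/ b) \/ ~(a -> b): neither disjunct is forced at s0.
s0 ||-/- a \/ b: neither disjunct is forced at s0.
s0 lacks atom a, so s0 ||-/- a.

No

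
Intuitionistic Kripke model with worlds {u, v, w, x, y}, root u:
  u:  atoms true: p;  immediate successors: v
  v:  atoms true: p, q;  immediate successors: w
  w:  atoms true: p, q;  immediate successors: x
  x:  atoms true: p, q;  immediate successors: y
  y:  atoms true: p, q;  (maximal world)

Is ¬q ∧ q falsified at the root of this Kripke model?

Yes

u ⊮ ¬q ∧ q since u fails ¬q.
So the root u does not force ¬q ∧ q; the model is a countermodel.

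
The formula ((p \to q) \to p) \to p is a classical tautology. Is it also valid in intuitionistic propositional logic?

No

This is Peirce's law, which is not intuitionistically valid.
A Kripke countermodel: worlds 0, 1; order generated by 0 \le 1; atoms true at each world — 0:{}; 1:{p}.
0 \nVdash ((p \to q) \to p) \to p: already at 0 itself, 0 \Vdash (p \to q) \to p but 0 \nVdash p.
0 lacks atom p, so 0 \nVdash p.
So the root 0 does not force the formula.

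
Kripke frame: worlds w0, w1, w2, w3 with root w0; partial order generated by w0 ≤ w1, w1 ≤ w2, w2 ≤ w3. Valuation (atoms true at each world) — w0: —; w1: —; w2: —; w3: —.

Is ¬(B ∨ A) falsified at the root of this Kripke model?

w0 ⊩ ¬(B ∨ A): no world accessible from w0 forces B ∨ A.
So the root w0 forces ¬(B ∨ A); the model is not a countermodel.

No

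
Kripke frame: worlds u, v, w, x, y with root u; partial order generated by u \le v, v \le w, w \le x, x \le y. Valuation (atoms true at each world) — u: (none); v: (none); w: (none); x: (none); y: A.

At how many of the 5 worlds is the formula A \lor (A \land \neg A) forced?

1

u: does not force it — u \nVdash A \lor (A \land \neg A): neither disjunct is forced at u.
v: does not force it — v \nVdash A \lor (A \land \neg A): neither disjunct is forced at v.
w: does not force it — w \nVdash A \lor (A \land \neg A): neither disjunct is forced at w.
x: does not force it.
y: forces it.
Worlds forcing the formula: {y}.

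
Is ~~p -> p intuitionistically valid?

This is double-negation elimination, which is not intuitionistically valid.
A Kripke countermodel: worlds u, v; order generated by u <= v; atoms true at each world — u:{}; v:{p}.
u ||-/- ~~p -> p: already at u itself, u ||- ~~p but u ||-/- p.
u lacks atom p, so u ||-/- p.
So the root u does not force the formula.

No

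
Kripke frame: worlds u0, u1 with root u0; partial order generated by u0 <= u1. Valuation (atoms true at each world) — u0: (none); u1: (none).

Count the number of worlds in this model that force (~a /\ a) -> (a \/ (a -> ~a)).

2

u0: forces it.
u1: forces it.
Worlds forcing the formula: {u0, u1}.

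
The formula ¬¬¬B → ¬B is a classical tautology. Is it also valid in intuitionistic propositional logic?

This is triple-negation reduction, which is intuitionistically derivable.
Assume ¬¬¬B and suppose B. Then ¬¬B (double-negation introduction), contradicting ¬¬¬B. So ¬B.

Yes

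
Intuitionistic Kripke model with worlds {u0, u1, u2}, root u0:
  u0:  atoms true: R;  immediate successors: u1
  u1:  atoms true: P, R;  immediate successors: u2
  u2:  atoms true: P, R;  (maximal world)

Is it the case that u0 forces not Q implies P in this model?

u0 does not force not Q implies P: already at u0 itself, u0 forces not Q but u0 does not force P.
u0 lacks atom P, so u0 does not force P.

No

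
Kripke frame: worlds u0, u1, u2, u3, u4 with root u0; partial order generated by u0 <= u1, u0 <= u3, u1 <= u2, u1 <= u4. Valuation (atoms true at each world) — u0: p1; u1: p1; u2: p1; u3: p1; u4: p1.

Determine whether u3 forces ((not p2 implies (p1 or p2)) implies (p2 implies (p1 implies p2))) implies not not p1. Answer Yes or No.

Yes

u3 forces ((not p2 implies (p1 or p2)) implies (p2 implies (p1 implies p2))) implies not not p1: every world accessible from u3 that forces (not p2 implies (p1 or p2)) implies (p2 implies (p1 implies p2)) (namely u3) also forces not not p1.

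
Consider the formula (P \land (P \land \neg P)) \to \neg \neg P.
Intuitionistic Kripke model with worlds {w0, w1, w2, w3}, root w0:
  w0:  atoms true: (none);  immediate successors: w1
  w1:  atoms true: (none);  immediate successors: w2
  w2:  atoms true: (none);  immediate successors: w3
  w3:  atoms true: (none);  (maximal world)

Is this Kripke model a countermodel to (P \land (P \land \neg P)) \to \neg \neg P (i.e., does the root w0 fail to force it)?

No

w0 \Vdash (P \land (P \land \neg P)) \to \neg \neg P vacuously: no world accessible from w0 forces the antecedent P \land (P \land \neg P).
So the root w0 forces (P \land (P \land \neg P)) \to \neg \neg P; the model is not a countermodel.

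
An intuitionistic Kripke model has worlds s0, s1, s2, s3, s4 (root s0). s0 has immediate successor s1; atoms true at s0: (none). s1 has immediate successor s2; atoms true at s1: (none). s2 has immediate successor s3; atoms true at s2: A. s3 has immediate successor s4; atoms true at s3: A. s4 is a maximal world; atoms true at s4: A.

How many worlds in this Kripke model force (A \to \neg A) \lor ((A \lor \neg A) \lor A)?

3

s0: does not force it — s0 \nVdash (A \to \neg A) \lor ((A \lor \neg A) \lor A): neither disjunct is forced at s0.
s1: does not force it — s1 \nVdash (A \to \neg A) \lor ((A \lor \neg A) \lor A): neither disjunct is forced at s1.
s2: forces it.
s3: forces it.
s4: forces it.
Worlds forcing the formula: {s2, s3, s4}.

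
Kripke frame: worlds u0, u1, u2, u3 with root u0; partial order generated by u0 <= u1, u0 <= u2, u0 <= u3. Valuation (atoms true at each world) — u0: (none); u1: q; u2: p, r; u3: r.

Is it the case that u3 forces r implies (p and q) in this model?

u3 does not force r implies (p and q): already at u3 itself, u3 forces r but u3 does not force p and q.
u3 does not force p and q since u3 fails p.

No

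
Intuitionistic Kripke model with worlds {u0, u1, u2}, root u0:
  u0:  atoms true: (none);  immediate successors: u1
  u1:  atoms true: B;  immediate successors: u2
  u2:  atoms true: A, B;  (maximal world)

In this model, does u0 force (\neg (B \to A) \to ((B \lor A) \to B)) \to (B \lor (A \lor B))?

No

u0 \nVdash (\neg (B \to A) \to ((B \lor A) \to B)) \to (B \lor (A \lor B)): already at u0 itself, u0 \Vdash \neg (B \to A) \to ((B \lor A) \to B) but u0 \nVdash B \lor (A \lor B).
u0 \nVdash B \lor (A \lor B): neither disjunct is forced at u0.
u0 lacks atom B, so u0 \nVdash B.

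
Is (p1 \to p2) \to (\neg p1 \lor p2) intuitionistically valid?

This is the material-implication-as-disjunction principle, which is not intuitionistically valid.
A Kripke countermodel: worlds w0, w1; order generated by w0 \le w1; atoms true at each world — w0:{}; w1:{p1,p2}.
w0 \nVdash (p1 \to p2) \to (\neg p1 \lor p2): already at w0 itself, w0 \Vdash p1 \to p2 but w0 \nVdash \neg p1 \lor p2.
w0 \nVdash \neg p1 \lor p2: neither disjunct is forced at w0.
w0 \nVdash \neg p1 since w1 is accessible from w0 and w1 \Vdash p1.
So the root w0 does not force the formula.

No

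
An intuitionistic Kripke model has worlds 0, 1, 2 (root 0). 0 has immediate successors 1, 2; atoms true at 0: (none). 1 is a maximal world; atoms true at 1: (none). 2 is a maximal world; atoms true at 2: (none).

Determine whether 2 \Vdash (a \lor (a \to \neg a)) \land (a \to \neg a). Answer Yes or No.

Yes

2 \Vdash (a \lor (a \to \neg a)) \land (a \to \neg a) since 2 forces both conjuncts.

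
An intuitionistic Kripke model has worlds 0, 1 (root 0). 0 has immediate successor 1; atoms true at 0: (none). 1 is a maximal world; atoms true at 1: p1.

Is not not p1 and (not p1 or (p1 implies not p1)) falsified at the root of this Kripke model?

Yes

0 does not force not not p1 and (not p1 or (p1 implies not p1)) since 0 fails not p1 or (p1 implies not p1).
So the root 0 does not force not not p1 and (not p1 or (p1 implies not p1)); the model is a countermodel.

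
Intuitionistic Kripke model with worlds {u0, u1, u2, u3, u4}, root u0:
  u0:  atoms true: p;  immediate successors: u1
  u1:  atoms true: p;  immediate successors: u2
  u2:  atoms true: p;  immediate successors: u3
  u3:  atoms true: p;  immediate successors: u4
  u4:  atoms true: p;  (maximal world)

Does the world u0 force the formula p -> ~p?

No

u0 ||-/- p -> ~p: already at u0 itself, u0 ||- p but u0 ||-/- ~p.
u0 ||-/- ~p since u0 is accessible from u0 and u0 ||- p.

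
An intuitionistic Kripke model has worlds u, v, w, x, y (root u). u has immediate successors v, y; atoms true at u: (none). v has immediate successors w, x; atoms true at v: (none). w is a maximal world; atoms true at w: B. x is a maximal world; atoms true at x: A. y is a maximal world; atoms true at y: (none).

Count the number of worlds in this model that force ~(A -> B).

u: does not force it — u ||-/- ~(A -> B) since w is accessible from u and w ||- A -> B.
v: does not force it — v ||-/- ~(A -> B) since w is accessible from v and w ||- A -> B.
w: does not force it.
x: forces it.
y: does not force it.
Worlds forcing the formula: {x}.

1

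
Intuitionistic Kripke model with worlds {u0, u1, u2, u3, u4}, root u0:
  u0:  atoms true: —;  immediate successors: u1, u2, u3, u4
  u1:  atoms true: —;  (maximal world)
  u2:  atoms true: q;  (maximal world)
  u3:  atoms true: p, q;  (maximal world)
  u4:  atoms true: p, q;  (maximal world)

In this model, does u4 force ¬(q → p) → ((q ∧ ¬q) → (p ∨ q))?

u4 ⊩ ¬(q → p) → ((q ∧ ¬q) → (p ∨ q)) vacuously: no world accessible from u4 forces the antecedent ¬(q → p).

Yes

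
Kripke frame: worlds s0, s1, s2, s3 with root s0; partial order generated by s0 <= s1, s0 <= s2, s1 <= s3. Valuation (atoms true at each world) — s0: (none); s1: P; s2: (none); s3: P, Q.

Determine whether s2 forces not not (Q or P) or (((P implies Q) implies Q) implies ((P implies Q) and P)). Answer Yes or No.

s2 forces not not (Q or P) or (((P implies Q) implies Q) implies ((P implies Q) and P)) via the disjunct ((P implies Q) implies Q) implies ((P implies Q) and P).

Yes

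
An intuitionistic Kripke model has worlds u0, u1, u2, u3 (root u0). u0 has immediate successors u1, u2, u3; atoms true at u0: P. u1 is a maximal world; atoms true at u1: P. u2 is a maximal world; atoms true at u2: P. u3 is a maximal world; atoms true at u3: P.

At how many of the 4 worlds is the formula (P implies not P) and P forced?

0

u0: does not force it — u0 does not force (P implies not P) and P since u0 fails P implies not P.
u1: does not force it — u1 does not force (P implies not P) and P since u1 fails P implies not P.
u2: does not force it.
u3: does not force it.
Worlds forcing the formula: { }.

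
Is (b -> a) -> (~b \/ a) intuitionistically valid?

No

This is the material-implication-as-disjunction principle, which is not intuitionistically valid.
A Kripke countermodel: worlds u0, u1; order generated by u0 <= u1; atoms true at each world — u0:{}; u1:{a,b}.
u0 ||-/- (b -> a) -> (~b \/ a): already at u0 itself, u0 ||- b -> a but u0 ||-/- ~b \/ a.
u0 ||-/- ~b \/ a: neither disjunct is forced at u0.
u0 ||-/- ~b since u1 is accessible from u0 and u1 ||- b.
So the root u0 does not force the formula.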